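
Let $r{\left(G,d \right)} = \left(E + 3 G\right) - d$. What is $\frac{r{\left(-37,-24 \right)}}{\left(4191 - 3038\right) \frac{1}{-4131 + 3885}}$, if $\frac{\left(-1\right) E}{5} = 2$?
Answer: $\frac{23862}{1153} \approx 20.696$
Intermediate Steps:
$E = -10$ ($E = \left(-5\right) 2 = -10$)
$r{\left(G,d \right)} = -10 - d + 3 G$ ($r{\left(G,d \right)} = \left(-10 + 3 G\right) - d = -10 - d + 3 G$)
$\frac{r{\left(-37,-24 \right)}}{\left(4191 - 3038\right) \frac{1}{-4131 + 3885}} = \frac{-10 - -24 + 3 \left(-37\right)}{\left(4191 - 3038\right) \frac{1}{-4131 + 3885}} = \frac{-10 + 24 - 111}{1153 \frac{1}{-246}} = - \frac{97}{1153 \left(- \frac{1}{246}\right)} = - \frac{97}{- \frac{1153}{246}} = \left(-97\right) \left(- \frac{246}{1153}\right) = \frac{23862}{1153}$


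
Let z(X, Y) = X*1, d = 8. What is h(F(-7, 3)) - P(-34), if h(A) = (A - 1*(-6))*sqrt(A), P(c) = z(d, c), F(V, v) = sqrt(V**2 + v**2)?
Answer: -8 + 58**(1/4)*(6 + sqrt(58)) ≈ 29.575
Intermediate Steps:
z(X, Y) = X
P(c) = 8
h(A) = sqrt(A)*(6 + A) (h(A) = (A + 6)*sqrt(A) = (6 + A)*sqrt(A) = sqrt(A)*(6 + A))
h(F(-7, 3)) - P(-34) = sqrt(sqrt((-7)**2 + 3**2))*(6 + sqrt((-7)**2 + 3**2)) - 1*8 = sqrt(sqrt(49 + 9))*(6 + sqrt(49 + 9)) - 8 = sqrt(sqrt(58))*(6 + sqrt(58)) - 8 = 58**(1/4)*(6 + sqrt(58)) - 8 = -8 + 58**(1/4)*(6 + sqrt(58))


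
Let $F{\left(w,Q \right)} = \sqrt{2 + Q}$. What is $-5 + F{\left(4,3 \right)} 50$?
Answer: $-5 + 50 \sqrt{5} \approx 106.8$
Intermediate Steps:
$-5 + F{\left(4,3 \right)} 50 = -5 + \sqrt{2 + 3} \cdot 50 = -5 + \sqrt{5} \cdot 50 = -5 + 50 \sqrt{5}$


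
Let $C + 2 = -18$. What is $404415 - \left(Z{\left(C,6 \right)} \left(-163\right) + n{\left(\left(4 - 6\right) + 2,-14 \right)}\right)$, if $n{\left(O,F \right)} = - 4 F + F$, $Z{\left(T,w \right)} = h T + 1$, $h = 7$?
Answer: $381716$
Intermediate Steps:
$C = -20$ ($C = -2 - 18 = -20$)
$Z{\left(T,w \right)} = 1 + 7 T$ ($Z{\left(T,w \right)} = 7 T + 1 = 1 + 7 T$)
$n{\left(O,F \right)} = - 3 F$
$404415 - \left(Z{\left(C,6 \right)} \left(-163\right) + n{\left(\left(4 - 6\right) + 2,-14 \right)}\right) = 404415 - \left(\left(1 + 7 \left(-20\right)\right) \left(-163\right) - -42\right) = 404415 - \left(\left(1 - 140\right) \left(-163\right) + 42\right) = 404415 - \left(\left(-139\right) \left(-163\right) + 42\right) = 404415 - \left(22657 + 42\right) = 404415 - 22699 = 381716$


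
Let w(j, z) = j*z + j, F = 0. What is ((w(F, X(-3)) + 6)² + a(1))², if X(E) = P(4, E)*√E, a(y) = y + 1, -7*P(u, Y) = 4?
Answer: 1444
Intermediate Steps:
P(u, Y) = -4/7 (P(u, Y) = -⅐*4 = -4/7)
a(y) = 1 + y
X(E) = -4*√E/7
w(j, z) = j + j*z
((w(F, X(-3)) + 6)² + a(1))² = ((0*(1 - 4*I*√3/7) + 6)² + (1 + 1))² = ((0*(1 - 4*I*√3/7) + 6)² + 2)² = ((0 + 6)² + 2)² = (6² + 2)² = (36 + 2)² = 38² = 1444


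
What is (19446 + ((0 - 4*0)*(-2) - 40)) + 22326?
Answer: 41732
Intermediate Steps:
(19446 + ((0 - 4*0)*(-2) - 40)) + 22326 = (19446 + ((0 + 0)*(-2) - 40)) + 22326 = (19446 + (0*(-2) - 40)) + 22326 = (19446 + (0 - 40)) + 22326 = (19446 - 40) + 22326 = 19406 + 22326 = 41732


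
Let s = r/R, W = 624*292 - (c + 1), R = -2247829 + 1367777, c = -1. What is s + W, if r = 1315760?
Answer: 40087799764/220013 ≈ 1.8221e+5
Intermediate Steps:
R = -880052
W = 182208 (W = 624*292 - (-1 + 1) = 182208 - 1*0 = 182208 + 0 = 182208)
s = -328940/220013 (s = 1315760/(-880052) = 1315760*(-1/880052) = -328940/220013 ≈ -1.4951)
s + W = -328940/220013 + 182208 = 40087799764/220013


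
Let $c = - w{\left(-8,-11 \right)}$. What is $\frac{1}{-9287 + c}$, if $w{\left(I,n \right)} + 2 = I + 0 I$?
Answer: $- \frac{1}{9277} \approx -0.00010779$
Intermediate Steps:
$w{\left(I,n \right)} = -2 + I$ ($w{\left(I,n \right)} = -2 + \left(I + 0 I\right) = -2 + \left(I + 0\right) = -2 + I$)
$c = 10$ ($c = - (-2 - 8) = \left(-1\right) \left(-10\right) = 10$)
$\frac{1}{-9287 + c} = \frac{1}{-9287 + 10} = \frac{1}{-9277} = - \frac{1}{9277}$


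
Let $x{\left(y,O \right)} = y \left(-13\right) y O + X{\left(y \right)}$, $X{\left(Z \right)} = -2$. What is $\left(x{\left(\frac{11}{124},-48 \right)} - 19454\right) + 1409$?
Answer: $- \frac{17338448}{961} \approx -18042.0$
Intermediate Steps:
$x{\left(y,O \right)} = -2 - 13 O y^{2}$ ($x{\left(y,O \right)} = y \left(-13\right) y O - 2 = - 13 y y O - 2 = - 13 y^{2} O - 2 = - 13 O y^{2} - 2 = -2 - 13 O y^{2}$)
$\left(x{\left(\frac{11}{124},-48 \right)} - 19454\right) + 1409 = \left(\left(-2 - - 624 \left(\frac{11}{124}\right)^{2}\right) - 19454\right) + 1409 = \left(\left(-2 - \left(-624\right) \frac{121}{15376}\right) - 19454\right) + 1409 = \left(\left(-2 + \frac{4719}{961}\right) - 19454\right) + 1409 = \left(\frac{2797}{961} - 19454\right) + 1409 = - \frac{18692497}{961} + 1409 = - \frac{17338448}{961}$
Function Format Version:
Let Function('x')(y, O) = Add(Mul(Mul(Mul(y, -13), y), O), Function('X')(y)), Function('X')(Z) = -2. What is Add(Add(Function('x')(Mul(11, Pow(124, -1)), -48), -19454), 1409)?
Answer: Rational(-17338448, 961) ≈ -18042.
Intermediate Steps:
Function('x')(y, O) = Add(-2, Mul(-13, O, Pow(y, 2))) (Function('x')(y, O) = Add(Mul(Mul(Mul(y, -13), y), O), -2) = Add(Mul(Mul(Mul(-13, y), y), O), -2) = Add(Mul(Mul(-13, Pow(y, 2)), O), -2) = Add(Mul(-13, O, Pow(y, 2)), -2) = Add(-2, Mul(-13, O, Pow(y, 2))))
Add(Add(Function('x')(Mul(11, Pow(124, -1)), -48), -19454), 1409) = Add(Add(Add(-2, Mul(-13, -48, Pow(Mul(11, Pow(124, -1)), 2))), -19454), 1409) = Add(Add(Add(-2, Mul(-13, -48, Pow(Mul(11, Rational(1, 124)), 2))), -19454), 1409) = Add(Add(Add(-2, Mul(-13, -48, Pow(Rational(11, 124), 2))), -19454), 1409) = Add(Add(Add(-2, Mul(-13, -48, Rational(121, 15376))), -19454), 1409) = Add(Add(Add(-2, Rational(4719, 961)), -19454), 1409) = Add(Add(Rational(2797, 961), -19454), 1409) = Add(Rational(-18692497, 961), 1409) = Rational(-17338448, 961)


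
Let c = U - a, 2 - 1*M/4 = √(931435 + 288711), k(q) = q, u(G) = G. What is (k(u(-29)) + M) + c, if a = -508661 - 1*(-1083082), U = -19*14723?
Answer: -854179 - 4*√1220146 ≈ -8.5860e+5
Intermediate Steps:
U = -279737
a = 574421 (a = -508661 + 1083082 = 574421)
M = 8 - 4*√1220146 (M = 8 - 4*√(931435 + 288711) = 8 - 4*√1220146 ≈ -4410.4)
c = -854158 (c = -279737 - 1*574421 = -279737 - 574421 = -854158)
(k(u(-29)) + M) + c = (-29 + (8 - 4*√1220146)) - 854158 = (-21 - 4*√1220146) - 854158 = -854179 - 4*√1220146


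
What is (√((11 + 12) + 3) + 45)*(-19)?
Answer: -855 - 19*√26 ≈ -951.88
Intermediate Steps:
(√((11 + 12) + 3) + 45)*(-19) = (√(23 + 3) + 45)*(-19) = (√26 + 45)*(-19) = (45 + √26)*(-19) = -855 - 19*√26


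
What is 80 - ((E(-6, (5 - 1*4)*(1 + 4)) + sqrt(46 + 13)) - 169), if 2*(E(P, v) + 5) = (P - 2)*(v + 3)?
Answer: 286 - sqrt(59) ≈ 278.32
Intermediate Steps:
E(P, v) = -5 + (-2 + P)*(3 + v)/2 (E(P, v) = -5 + ((P - 2)*(v + 3))/2 = -5 + ((-2 + P)*(3 + v))/2 = -5 + (-2 + P)*(3 + v)/2)
80 - ((E(-6, (5 - 1*4)*(1 + 4)) + sqrt(46 + 13)) - 169) = 80 - (((-8 - (5 - 1*4)*(1 + 4) + (3/2)*(-6) + (1/2)*(-6)*((5 - 1*4)*(1 + 4))) + sqrt(46 + 13)) - 169) = 80 - (((-8 - (5 - 4)*5 - 9 + (1/2)*(-6)*((5 - 4)*5)) + sqrt(59)) - 169) = 80 - (((-8 - 5 - 9 + (1/2)*(-6)*(1*5)) + sqrt(59)) - 169) = 80 - (((-8 - 1*5 - 9 + (1/2)*(-6)*5) + sqrt(59)) - 169) = 80 - (((-8 - 5 - 9 - 15) + sqrt(59)) - 169) = 80 - ((-37 + sqrt(59)) - 169) = 80 - (-206 + sqrt(59)) = 80 + (206 - sqrt(59)) = 286 - sqrt(59)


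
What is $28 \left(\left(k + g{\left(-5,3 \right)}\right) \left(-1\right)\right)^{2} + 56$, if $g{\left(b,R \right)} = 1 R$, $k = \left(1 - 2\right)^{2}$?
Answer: $504$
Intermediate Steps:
$k = 1$ ($k = \left(-1\right)^{2} = 1$)
$g{\left(b,R \right)} = R$
$28 \left(\left(k + g{\left(-5,3 \right)}\right) \left(-1\right)\right)^{2} + 56 = 28 \left(\left(1 + 3\right) \left(-1\right)\right)^{2} + 56 = 28 \left(4 \left(-1\right)\right)^{2} + 56 = 28 \left(-4\right)^{2} + 56 = 28 \cdot 16 + 56 = 448 + 56 = 504$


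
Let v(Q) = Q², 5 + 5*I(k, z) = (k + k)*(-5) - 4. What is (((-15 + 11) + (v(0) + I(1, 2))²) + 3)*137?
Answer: 46032/25 ≈ 1841.3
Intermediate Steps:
I(k, z) = -9/5 - 2*k (I(k, z) = -1 + ((k + k)*(-5) - 4)/5 = -1 + ((2*k)*(-5) - 4)/5 = -1 + (-10*k - 4)/5 = -1 + (-4 - 10*k)/5 = -1 + (-⅘ - 2*k) = -9/5 - 2*k)
(((-15 + 11) + (v(0) + I(1, 2))²) + 3)*137 = (((-15 + 11) + (0² + (-9/5 - 2*1))²) + 3)*137 = ((-4 + (0 + (-9/5 - 2))²) + 3)*137 = ((-4 + (0 - 19/5)²) + 3)*137 = ((-4 + (-19/5)²) + 3)*137 = ((-4 + 361/25) + 3)*137 = (261/25 + 3)*137 = (336/25)*137 = 46032/25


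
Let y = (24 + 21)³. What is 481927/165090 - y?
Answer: -15043344323/165090 ≈ -91122.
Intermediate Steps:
y = 91125 (y = 45³ = 91125)
481927/165090 - y = 481927/165090 - 1*91125 = 481927*(1/165090) - 91125 = 481927/165090 - 91125 = -15043344323/165090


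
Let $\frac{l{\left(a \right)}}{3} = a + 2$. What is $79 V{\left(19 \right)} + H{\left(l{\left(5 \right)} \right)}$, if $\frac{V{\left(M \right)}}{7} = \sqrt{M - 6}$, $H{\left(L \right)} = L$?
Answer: $21 + 553 \sqrt{13} \approx 2014.9$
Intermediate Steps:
$l{\left(a \right)} = 6 + 3 a$ ($l{\left(a \right)} = 3 \left(a + 2\right) = 3 \left(2 + a\right) = 6 + 3 a$)
$V{\left(M \right)} = 7 \sqrt{-6 + M}$ ($V{\left(M \right)} = 7 \sqrt{M - 6} = 7 \sqrt{-6 + M}$)
$79 V{\left(19 \right)} + H{\left(l{\left(5 \right)} \right)} = 79 \cdot 7 \sqrt{-6 + 19} + \left(6 + 3 \cdot 5\right) = 79 \cdot 7 \sqrt{13} + \left(6 + 15\right) = 553 \sqrt{13} + 21 = 21 + 553 \sqrt{13}$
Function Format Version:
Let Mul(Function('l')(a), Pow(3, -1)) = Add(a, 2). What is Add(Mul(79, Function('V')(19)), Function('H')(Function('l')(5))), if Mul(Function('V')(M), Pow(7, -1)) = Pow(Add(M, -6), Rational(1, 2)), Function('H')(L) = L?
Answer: Add(21, Mul(553, Pow(13, Rational(1, 2)))) ≈ 2014.9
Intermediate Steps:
Function('l')(a) = Add(6, Mul(3, a)) (Function('l')(a) = Mul(3, Add(a, 2)) = Mul(3, Add(2, a)) = Add(6, Mul(3, a)))
Function('V')(M) = Mul(7, Pow(Add(-6, M), Rational(1, 2))) (Function('V')(M) = Mul(7, Pow(Add(M, -6), Rational(1, 2))) = Mul(7, Pow(Add(-6, M), Rational(1, 2))))
Add(Mul(79, Function('V')(19)), Function('H')(Function('l')(5))) = Add(Mul(79, Mul(7, Pow(Add(-6, 19), Rational(1, 2)))), Add(6, Mul(3, 5))) = Add(Mul(79, Mul(7, Pow(13, Rational(1, 2)))), Add(6, 15)) = Add(Mul(553, Pow(13, Rational(1, 2))), 21) = Add(21, Mul(553, Pow(13, Rational(1, 2))))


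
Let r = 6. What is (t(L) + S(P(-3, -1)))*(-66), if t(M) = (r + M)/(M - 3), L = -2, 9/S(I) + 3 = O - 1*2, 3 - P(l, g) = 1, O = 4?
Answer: 3234/5 ≈ 646.80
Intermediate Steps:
P(l, g) = 2 (P(l, g) = 3 - 1*1 = 3 - 1 = 2)
S(I) = -9 (S(I) = 9/(-3 + (4 - 1*2)) = 9/(-3 + (4 - 2)) = 9/(-3 + 2) = 9/(-1) = 9*(-1) = -9)
t(M) = (6 + M)/(-3 + M) (t(M) = (6 + M)/(M - 3) = (6 + M)/(-3 + M))
(t(L) + S(P(-3, -1)))*(-66) = ((6 - 2)/(-3 - 2) - 9)*(-66) = (4/(-5) - 9)*(-66) = (-⅕*4 - 9)*(-66) = (-⅘ - 9)*(-66) = -49/5*(-66) = 3234/5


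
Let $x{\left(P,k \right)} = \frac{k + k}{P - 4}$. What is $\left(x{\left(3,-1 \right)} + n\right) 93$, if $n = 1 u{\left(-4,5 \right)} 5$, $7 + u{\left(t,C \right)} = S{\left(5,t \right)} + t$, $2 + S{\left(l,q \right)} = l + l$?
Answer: $-1209$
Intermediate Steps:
$S{\left(l,q \right)} = -2 + 2 l$ ($S{\left(l,q \right)} = -2 + \left(l + l\right) = -2 + 2 l$)
$x{\left(P,k \right)} = \frac{2 k}{-4 + P}$
$u{\left(t,C \right)} = 1 + t$ ($u{\left(t,C \right)} = -7 + \left(\left(-2 + 2 \cdot 5\right) + t\right) = -7 + \left(\left(-2 + 10\right) + t\right) = -7 + \left(8 + t\right) = 1 + t$)
$n = -15$ ($n = 1 \left(1 - 4\right) 5 = 1 \left(-3\right) 5 = \left(-3\right) 5 = -15$)
$\left(x{\left(3,-1 \right)} + n\right) 93 = \left(2 \left(-1\right) \frac{1}{-4 + 3} - 15\right) 93 = \left(2 \left(-1\right) \frac{1}{-1} - 15\right) 93 = \left(2 \left(-1\right) \left(-1\right) - 15\right) 93 = \left(2 - 15\right) 93 = \left(-13\right) 93 = -1209$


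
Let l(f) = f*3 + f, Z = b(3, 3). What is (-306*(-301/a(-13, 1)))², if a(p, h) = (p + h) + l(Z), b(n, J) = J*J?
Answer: 235653201/16 ≈ 1.4728e+7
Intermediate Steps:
b(n, J) = J²
Z = 9 (Z = 3² = 9)
l(f) = 4*f (l(f) = 3*f + f = 4*f)
a(p, h) = 36 + h + p (a(p, h) = (p + h) + 4*9 = (h + p) + 36 = 36 + h + p)
(-306*(-301/a(-13, 1)))² = (-306*(-301/(36 + 1 - 13)))² = (-306/(24*(-1/301)))² = (-306/(-24/301))² = (-306*(-301/24))² = (15351/4)² = 235653201/16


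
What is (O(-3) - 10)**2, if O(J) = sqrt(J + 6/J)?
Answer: (10 - I*sqrt(5))**2 ≈ 95.0 - 44.721*I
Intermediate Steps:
(O(-3) - 10)**2 = (sqrt(-3 + 6/(-3)) - 10)**2 = (sqrt(-3 + 6*(-1/3)) - 10)**2 = (sqrt(-3 - 2) - 10)**2 = (sqrt(-5) - 10)**2 = (I*sqrt(5) - 10)**2 = (-10 + I*sqrt(5))**2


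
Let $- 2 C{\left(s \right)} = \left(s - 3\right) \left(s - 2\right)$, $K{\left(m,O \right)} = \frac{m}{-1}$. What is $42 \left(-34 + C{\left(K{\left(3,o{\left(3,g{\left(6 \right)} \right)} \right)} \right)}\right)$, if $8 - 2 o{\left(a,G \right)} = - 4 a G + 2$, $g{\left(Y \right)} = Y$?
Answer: $-2058$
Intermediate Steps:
$o{\left(a,G \right)} = 3 + 2 G a$ ($o{\left(a,G \right)} = 4 - \frac{- 4 a G + 2}{2} = 4 - \frac{- 4 G a + 2}{2} = 4 - \frac{2 - 4 G a}{2} = 4 + \left(-1 + 2 G a\right) = 3 + 2 G a$)
$K{\left(m,O \right)} = - m$ ($K{\left(m,O \right)} = m \left(-1\right) = - m$)
$C{\left(s \right)} = - \frac{\left(-3 + s\right) \left(-2 + s\right)}{2}$ ($C{\left(s \right)} = - \frac{\left(s - 3\right) \left(s - 2\right)}{2} = - \frac{\left(-3 + s\right) \left(-2 + s\right)}{2}$)
$42 \left(-34 + C{\left(K{\left(3,o{\left(3,g{\left(6 \right)} \right)} \right)} \right)}\right) = 42 \left(-34 - \left(3 + \frac{9}{2} - \left(- \frac{5}{2}\right) 3\right)\right) = 42 \left(-34 - \left(\frac{21}{2} + \frac{9}{2}\right)\right) = 42 \left(-34 - 15\right) = 42 \left(-49\right) = -2058$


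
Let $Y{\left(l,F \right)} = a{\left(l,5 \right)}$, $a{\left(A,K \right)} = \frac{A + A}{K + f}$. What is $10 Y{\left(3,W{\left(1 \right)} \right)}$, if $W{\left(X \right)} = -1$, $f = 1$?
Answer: $10$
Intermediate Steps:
$a{\left(A,K \right)} = \frac{2 A}{1 + K}$ ($a{\left(A,K \right)} = \frac{A + A}{K + 1} = \frac{2 A}{1 + K}$)
$Y{\left(l,F \right)} = \frac{l}{3}$ ($Y{\left(l,F \right)} = \frac{2 l}{1 + 5} = \frac{2 l}{6} = 2 l \frac{1}{6} = \frac{l}{3}$)
$10 Y{\left(3,W{\left(1 \right)} \right)} = 10 \cdot \frac{1}{3} \cdot 3 = 10 \cdot 1 = 10$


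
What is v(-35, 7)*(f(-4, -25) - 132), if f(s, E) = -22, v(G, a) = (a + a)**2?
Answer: -30184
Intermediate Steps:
v(G, a) = 4*a**2 (v(G, a) = (2*a)**2 = 4*a**2)
v(-35, 7)*(f(-4, -25) - 132) = (4*7**2)*(-22 - 132) = (4*49)*(-154) = 196*(-154) = -30184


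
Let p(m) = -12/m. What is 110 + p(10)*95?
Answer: -4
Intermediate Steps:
110 + p(10)*95 = 110 - 12/10*95 = 110 - 12*⅒*95 = 110 - 6/5*95 = 110 - 114 = -4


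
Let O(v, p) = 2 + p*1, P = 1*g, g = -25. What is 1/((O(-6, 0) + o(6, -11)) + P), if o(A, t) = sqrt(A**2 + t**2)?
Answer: -23/372 - sqrt(157)/372 ≈ -0.095511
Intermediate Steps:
P = -25 (P = 1*(-25) = -25)
O(v, p) = 2 + p
1/((O(-6, 0) + o(6, -11)) + P) = 1/(((2 + 0) + sqrt(6**2 + (-11)**2)) - 25) = 1/((2 + sqrt(36 + 121)) - 25) = 1/((2 + sqrt(157)) - 25) = 1/(-23 + sqrt(157))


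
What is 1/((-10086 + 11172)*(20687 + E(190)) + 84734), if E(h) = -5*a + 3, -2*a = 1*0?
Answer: 1/22554074 ≈ 4.4338e-8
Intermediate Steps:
a = 0 (a = -0/2 = -½*0 = 0)
E(h) = 3 (E(h) = -5*0 + 3 = 0 + 3 = 3)
1/((-10086 + 11172)*(20687 + E(190)) + 84734) = 1/((-10086 + 11172)*(20687 + 3) + 84734) = 1/(1086*20690 + 84734) = 1/(22469340 + 84734) = 1/22554074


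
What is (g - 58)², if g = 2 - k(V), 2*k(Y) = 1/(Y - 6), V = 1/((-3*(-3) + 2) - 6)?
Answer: 10517049/3364 ≈ 3126.4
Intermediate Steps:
V = ⅕ (V = 1/((9 + 2) - 6) = 1/(11 - 6) = 1/5 = ⅕ ≈ 0.20000)
k(Y) = 1/(2*(-6 + Y)) (k(Y) = 1/(2*(Y - 6)) = 1/(2*(-6 + Y)))
g = 121/58 (g = 2 - 1/(2*(-6 + ⅕)) = 2 - 1/(2*(-29/5)) = 2 - (-5)/(2*29) = 2 - 1*(-5/58) = 2 + 5/58 = 121/58 ≈ 2.0862)
(g - 58)² = (121/58 - 58)² = (-3243/58)² = 10517049/3364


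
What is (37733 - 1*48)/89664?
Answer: 37685/89664 ≈ 0.42029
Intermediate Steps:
(37733 - 1*48)/89664 = (37733 - 48)*(1/89664) = 37685*(1/89664) = 37685/89664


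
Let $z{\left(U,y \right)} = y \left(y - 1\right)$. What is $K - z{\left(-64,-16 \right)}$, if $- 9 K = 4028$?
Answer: $- \frac{6476}{9} \approx -719.56$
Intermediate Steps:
$K = - \frac{4028}{9}$ ($K = \left(- \frac{1}{9}\right) 4028 = - \frac{4028}{9} \approx -447.56$)
$z{\left(U,y \right)} = y \left(-1 + y\right)$
$K - z{\left(-64,-16 \right)} = - \frac{4028}{9} - - 16 \left(-1 - 16\right) = - \frac{4028}{9} - \left(-16\right) \left(-17\right) = - \frac{4028}{9} - 272 = - \frac{6476}{9}$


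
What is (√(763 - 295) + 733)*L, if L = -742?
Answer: -543886 - 4452*√13 ≈ -5.5994e+5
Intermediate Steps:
(√(763 - 295) + 733)*L = (√(763 - 295) + 733)*(-742) = (√468 + 733)*(-742) = (6*√13 + 733)*(-742) = (733 + 6*√13)*(-742) = -543886 - 4452*√13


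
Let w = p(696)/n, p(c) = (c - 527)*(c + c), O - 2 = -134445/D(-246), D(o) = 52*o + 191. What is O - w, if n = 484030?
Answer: 37154788681/3049631015 ≈ 12.183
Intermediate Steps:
D(o) = 191 + 52*o
O = 159647/12601 (O = 2 - 134445/(191 + 52*(-246)) = 2 - 134445/(191 - 12792) = 2 - 134445/(-12601) = 2 - 134445*(-1/12601) = 2 + 134445/12601 = 159647/12601 ≈ 12.669)
p(c) = 2*c*(-527 + c) (p(c) = (-527 + c)*(2*c) = 2*c*(-527 + c))
w = 117624/242015 (w = (2*696*(-527 + 696))/484030 = (2*696*169)*(1/484030) = 235248*(1/484030) = 117624/242015 ≈ 0.48602)
O - w = 159647/12601 - 1*117624/242015 = 159647/12601 - 117624/242015 = 37154788681/3049631015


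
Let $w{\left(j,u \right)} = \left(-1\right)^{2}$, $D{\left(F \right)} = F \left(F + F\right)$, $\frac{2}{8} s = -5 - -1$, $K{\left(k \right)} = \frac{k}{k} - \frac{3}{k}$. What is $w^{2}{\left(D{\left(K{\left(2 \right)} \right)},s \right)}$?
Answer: $1$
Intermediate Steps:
$K{\left(k \right)} = 1 - \frac{3}{k}$
$s = -16$ ($s = 4 \left(-5 - -1\right) = 4 \left(-5 + 1\right) = 4 \left(-4\right) = -16$)
$D{\left(F \right)} = 2 F^{2}$ ($D{\left(F \right)} = F 2 F = 2 F^{2}$)
$w{\left(j,u \right)} = 1$
$w^{2}{\left(D{\left(K{\left(2 \right)} \right)},s \right)} = 1^{2} = 1$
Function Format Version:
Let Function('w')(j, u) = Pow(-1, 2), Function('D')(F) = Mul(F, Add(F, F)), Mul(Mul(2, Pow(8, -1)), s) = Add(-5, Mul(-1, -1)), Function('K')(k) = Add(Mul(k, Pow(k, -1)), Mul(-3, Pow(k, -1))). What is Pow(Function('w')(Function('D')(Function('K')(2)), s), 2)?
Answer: 1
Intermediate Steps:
Function('K')(k) = Add(1, Mul(-3, Pow(k, -1)))
s = -16 (s = Mul(4, Add(-5, Mul(-1, -1))) = Mul(4, Add(-5, 1)) = Mul(4, -4) = -16)
Function('D')(F) = Mul(2, Pow(F, 2)) (Function('D')(F) = Mul(F, Mul(2, F)) = Mul(2, Pow(F, 2)))
Function('w')(j, u) = 1
Pow(Function('w')(Function('D')(Function('K')(2)), s), 2) = Pow(1, 2) = 1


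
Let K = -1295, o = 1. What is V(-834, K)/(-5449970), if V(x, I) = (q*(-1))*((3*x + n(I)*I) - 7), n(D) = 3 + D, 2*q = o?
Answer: 1670631/10899940 ≈ 0.15327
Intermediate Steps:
q = ½ (q = (½)*1 = ½ ≈ 0.50000)
V(x, I) = 7/2 - 3*x/2 - I*(3 + I)/2 (V(x, I) = ((½)*(-1))*((3*x + (3 + I)*I) - 7) = -((3*x + I*(3 + I)) - 7)/2 = -(-7 + 3*x + I*(3 + I))/2 = 7/2 - 3*x/2 - I*(3 + I)/2)
V(-834, K)/(-5449970) = (7/2 - 3/2*(-834) - ½*(-1295)*(3 - 1295))/(-5449970) = (7/2 + 1251 - ½*(-1295)*(-1292))*(-1/5449970) = (7/2 + 1251 - 836570)*(-1/5449970) = -1670631/2*(-1/5449970) = 1670631/10899940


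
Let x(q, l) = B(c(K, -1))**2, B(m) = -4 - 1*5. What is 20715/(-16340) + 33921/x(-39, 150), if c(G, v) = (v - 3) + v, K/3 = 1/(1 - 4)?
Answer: 12279805/29412 ≈ 417.51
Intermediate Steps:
K = -1 (K = 3/(1 - 4) = 3/(-3) = 3*(-1/3) = -1)
c(G, v) = -3 + 2*v (c(G, v) = (-3 + v) + v = -3 + 2*v)
B(m) = -9 (B(m) = -4 - 5 = -9)
x(q, l) = 81 (x(q, l) = (-9)**2 = 81)
20715/(-16340) + 33921/x(-39, 150) = 20715/(-16340) + 33921/81 = 20715*(-1/16340) + 33921*(1/81) = -4143/3268 + 3769/9 = 12279805/29412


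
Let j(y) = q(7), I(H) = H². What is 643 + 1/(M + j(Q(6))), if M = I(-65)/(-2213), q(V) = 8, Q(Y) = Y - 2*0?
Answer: 8669210/13479 ≈ 643.16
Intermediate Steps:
Q(Y) = Y (Q(Y) = Y + 0 = Y)
j(y) = 8
M = -4225/2213 (M = (-65)²/(-2213) = 4225*(-1/2213) = -4225/2213 ≈ -1.9092)
643 + 1/(M + j(Q(6))) = 643 + 1/(-4225/2213 + 8) = 643 + 1/(13479/2213) = 643 + 2213/13479 = 8669210/13479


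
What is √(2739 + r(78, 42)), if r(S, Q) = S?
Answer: 3*√313 ≈ 53.075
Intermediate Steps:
√(2739 + r(78, 42)) = √(2739 + 78) = √2817 = 3*√313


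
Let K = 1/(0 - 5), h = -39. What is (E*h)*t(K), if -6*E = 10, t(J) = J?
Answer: -13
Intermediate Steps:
K = -⅕ (K = 1/(-5) = -⅕ ≈ -0.20000)
E = -5/3 (E = -⅙*10 = -5/3 ≈ -1.6667)
(E*h)*t(K) = -5/3*(-39)*(-⅕) = 65*(-⅕) = -13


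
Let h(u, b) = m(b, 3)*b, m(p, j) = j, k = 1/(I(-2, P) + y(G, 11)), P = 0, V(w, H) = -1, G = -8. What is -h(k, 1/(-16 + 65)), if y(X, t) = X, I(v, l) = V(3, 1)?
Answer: -3/49 ≈ -0.061224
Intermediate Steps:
I(v, l) = -1
k = -⅑ (k = 1/(-1 - 8) = 1/(-9) = -⅑ ≈ -0.11111)
h(u, b) = 3*b
-h(k, 1/(-16 + 65)) = -3/(-16 + 65) = -3/49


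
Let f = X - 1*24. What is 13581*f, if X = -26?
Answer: -679050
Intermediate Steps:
f = -50 (f = -26 - 1*24 = -26 - 24 = -50)
13581*f = 13581*(-50) = -679050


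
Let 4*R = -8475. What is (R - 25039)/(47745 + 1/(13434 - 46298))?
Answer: -892512296/1569091679 ≈ -0.56881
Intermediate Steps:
R = -8475/4 (R = (1/4)*(-8475) = -8475/4 ≈ -2118.8)
(R - 25039)/(47745 + 1/(13434 - 46298)) = (-8475/4 - 25039)/(47745 + 1/(13434 - 46298)) = -108631/(4*(47745 + 1/(-32864))) = -108631/(4*(47745 - 1/32864)) = -108631/(4*1569091679/32864) = -108631/4*32864/1569091679 = -892512296/1569091679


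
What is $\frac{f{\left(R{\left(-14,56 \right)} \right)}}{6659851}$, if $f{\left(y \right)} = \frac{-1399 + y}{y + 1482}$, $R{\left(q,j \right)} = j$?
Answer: $- \frac{1343}{10242850838} \approx -1.3112 \cdot 10^{-7}$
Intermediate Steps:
$f{\left(y \right)} = \frac{-1399 + y}{1482 + y}$
$\frac{f{\left(R{\left(-14,56 \right)} \right)}}{6659851} = \frac{\frac{1}{1482 + 56} \left(-1399 + 56\right)}{6659851} = \frac{1}{1538} \left(-1343\right) \frac{1}{6659851} = \left(- \frac{1343}{1538}\right) \frac{1}{6659851} = - \frac{1343}{10242850838}$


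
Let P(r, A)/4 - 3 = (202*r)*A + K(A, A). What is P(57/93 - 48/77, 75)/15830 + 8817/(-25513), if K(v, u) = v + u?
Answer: -5395849929/15549025415 ≈ -0.34702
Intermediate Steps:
K(v, u) = u + v
P(r, A) = 12 + 8*A + 808*A*r (P(r, A) = 12 + 4*((202*r)*A + (A + A)) = 12 + 4*(202*A*r + 2*A) = 12 + 4*(2*A + 202*A*r) = 12 + (8*A + 808*A*r) = 12 + 8*A + 808*A*r)
P(57/93 - 48/77, 75)/15830 + 8817/(-25513) = (12 + 8*75 + 808*75*(57/93 - 48/77))/15830 + 8817/(-25513) = (12 + 600 + 808*75*(57*(1/93) - 48*1/77))*(1/15830) + 8817*(-1/25513) = (12 + 600 + 808*75*(19/31 - 48/77))*(1/15830) - 8817/25513 = (12 + 600 + 808*75*(-25/2387))*(1/15830) - 8817/25513 = (12 + 600 - 1515000/2387)*(1/15830) - 8817/25513 = -54156/2387*1/15830 - 8817/25513 = -27078/18893105 - 8817/25513 = -5395849929/15549025415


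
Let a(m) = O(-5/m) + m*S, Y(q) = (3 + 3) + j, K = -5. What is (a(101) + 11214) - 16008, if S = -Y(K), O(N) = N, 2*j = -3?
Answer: -1060207/202 ≈ -5248.5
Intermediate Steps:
j = -3/2 (j = (½)*(-3) = -3/2 ≈ -1.5000)
Y(q) = 9/2 (Y(q) = (3 + 3) - 3/2 = 6 - 3/2 = 9/2)
S = -9/2 (S = -1*9/2 = -9/2 ≈ -4.5000)
a(m) = -5/m - 9*m/2 (a(m) = -5/m + m*(-9/2) = -5/m - 9*m/2)
(a(101) + 11214) - 16008 = ((-5/101 - 9/2*101) + 11214) - 16008 = ((-5*1/101 - 909/2) + 11214) - 16008 = ((-5/101 - 909/2) + 11214) - 16008 = (-91819/202 + 11214) - 16008 = 2173409/202 - 16008 = -1060207/202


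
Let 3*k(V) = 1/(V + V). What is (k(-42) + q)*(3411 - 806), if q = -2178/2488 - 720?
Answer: -73587027295/39186 ≈ -1.8779e+6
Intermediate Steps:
k(V) = 1/(6*V) (k(V) = 1/(3*(V + V)) = 1/(3*((2*V))) = (1/(2*V))/3 = 1/(6*V))
q = -896769/1244 (q = -2178*1/2488 - 720 = -1089/1244 - 720 = -896769/1244 ≈ -720.88)
(k(-42) + q)*(3411 - 806) = ((⅙)/(-42) - 896769/1244)*(3411 - 806) = ((⅙)*(-1/42) - 896769/1244)*2605 = (-1/252 - 896769/1244)*2605 = -28248379/39186*2605 = -73587027295/39186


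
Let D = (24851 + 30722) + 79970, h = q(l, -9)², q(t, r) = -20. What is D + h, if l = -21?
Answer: 135943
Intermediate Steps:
h = 400 (h = (-20)² = 400)
D = 135543 (D = 55573 + 79970 = 135543)
D + h = 135543 + 400 = 135943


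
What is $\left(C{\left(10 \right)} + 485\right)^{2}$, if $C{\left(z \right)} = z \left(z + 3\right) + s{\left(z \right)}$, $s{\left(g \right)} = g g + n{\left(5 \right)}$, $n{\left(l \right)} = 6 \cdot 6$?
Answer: $564001$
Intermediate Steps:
$n{\left(l \right)} = 36$
$s{\left(g \right)} = 36 + g^{2}$ ($s{\left(g \right)} = g g + 36 = g^{2} + 36 = 36 + g^{2}$)
$C{\left(z \right)} = 36 + z^{2} + z \left(3 + z\right)$ ($C{\left(z \right)} = z \left(z + 3\right) + \left(36 + z^{2}\right) = z \left(3 + z\right) + \left(36 + z^{2}\right) = 36 + z^{2} + z \left(3 + z\right)$)
$\left(C{\left(10 \right)} + 485\right)^{2} = \left(\left(36 + 2 \cdot 10^{2} + 3 \cdot 10\right) + 485\right)^{2} = \left(\left(36 + 2 \cdot 100 + 30\right) + 485\right)^{2} = \left(\left(36 + 200 + 30\right) + 485\right)^{2} = \left(266 + 485\right)^{2} = 751^{2} = 564001$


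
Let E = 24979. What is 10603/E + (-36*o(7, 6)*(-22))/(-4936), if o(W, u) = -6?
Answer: 21379577/15412043 ≈ 1.3872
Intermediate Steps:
10603/E + (-36*o(7, 6)*(-22))/(-4936) = 10603/24979 + (-36*(-6)*(-22))/(-4936) = 10603*(1/24979) + (216*(-22))*(-1/4936) = 10603/24979 - 4752*(-1/4936) = 10603/24979 + 594/617 = 21379577/15412043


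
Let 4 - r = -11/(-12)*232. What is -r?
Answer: 626/3 ≈ 208.67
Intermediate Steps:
r = -626/3 (r = 4 - (-11/(-12))*232 = 4 - (-11*(-1/12))*232 = 4 - 11*232/12 = 4 - 1*638/3 = 4 - 638/3 = -626/3 ≈ -208.67)
-r = -1*(-626/3) = 626/3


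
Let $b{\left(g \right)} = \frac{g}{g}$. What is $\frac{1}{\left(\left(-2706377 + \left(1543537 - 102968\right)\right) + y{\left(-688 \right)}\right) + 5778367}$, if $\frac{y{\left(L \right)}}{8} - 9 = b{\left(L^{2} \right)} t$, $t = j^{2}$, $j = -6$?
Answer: $\frac{1}{4512919} \approx 2.2159 \cdot 10^{-7}$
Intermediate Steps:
$t = 36$ ($t = \left(-6\right)^{2} = 36$)
$b{\left(g \right)} = 1$
$y{\left(L \right)} = 360$ ($y{\left(L \right)} = 72 + 8 \cdot 1 \cdot 36 = 72 + 8 \cdot 36 = 72 + 288 = 360$)
$\frac{1}{\left(\left(-2706377 + \left(1543537 - 102968\right)\right) + y{\left(-688 \right)}\right) + 5778367} = \frac{1}{\left(\left(-2706377 + \left(1543537 - 102968\right)\right) + 360\right) + 5778367} = \frac{1}{\left(\left(-2706377 + 1440569\right) + 360\right) + 5778367} = \frac{1}{\left(-1265808 + 360\right) + 5778367} = \frac{1}{-1265448 + 5778367} = \frac{1}{4512919}$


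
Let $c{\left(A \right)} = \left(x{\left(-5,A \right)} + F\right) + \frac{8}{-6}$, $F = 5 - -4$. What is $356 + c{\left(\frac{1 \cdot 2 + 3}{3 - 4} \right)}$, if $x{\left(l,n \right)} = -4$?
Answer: $\frac{1079}{3} \approx 359.67$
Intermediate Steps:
$F = 9$ ($F = 5 + 4 = 9$)
$c{\left(A \right)} = \frac{11}{3}$ ($c{\left(A \right)} = \left(-4 + 9\right) + \frac{8}{-6} = 5 + 8 \left(- \frac{1}{6}\right) = 5 - \frac{4}{3} = \frac{11}{3}$)
$356 + c{\left(\frac{1 \cdot 2 + 3}{3 - 4} \right)} = 356 + \frac{11}{3} = \frac{1079}{3}$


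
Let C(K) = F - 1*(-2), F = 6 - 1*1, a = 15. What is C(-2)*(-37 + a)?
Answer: -154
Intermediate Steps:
F = 5 (F = 6 - 1 = 5)
C(K) = 7 (C(K) = 5 - 1*(-2) = 5 + 2 = 7)
C(-2)*(-37 + a) = 7*(-37 + 15) = 7*(-22) = -154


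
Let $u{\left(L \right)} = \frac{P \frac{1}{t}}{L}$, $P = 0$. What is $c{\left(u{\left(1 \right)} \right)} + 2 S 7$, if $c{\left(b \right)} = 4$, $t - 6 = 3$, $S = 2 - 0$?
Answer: $32$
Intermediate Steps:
$S = 2$ ($S = 2 + 0 = 2$)
$t = 9$ ($t = 6 + 3 = 9$)
$u{\left(L \right)} = 0$ ($u{\left(L \right)} = \frac{0 \cdot \frac{1}{9}}{L} = \frac{0}{L} = 0$)
$c{\left(u{\left(1 \right)} \right)} + 2 S 7 = 4 + 2 \cdot 2 \cdot 7 = 4 + 4 \cdot 7 = 4 + 28 = 32$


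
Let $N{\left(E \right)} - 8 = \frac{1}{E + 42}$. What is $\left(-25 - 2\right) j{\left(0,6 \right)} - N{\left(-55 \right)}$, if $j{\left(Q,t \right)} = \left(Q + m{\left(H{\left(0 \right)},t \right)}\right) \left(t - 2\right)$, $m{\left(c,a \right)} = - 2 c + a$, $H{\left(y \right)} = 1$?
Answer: $- \frac{5719}{13} \approx -439.92$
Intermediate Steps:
$m{\left(c,a \right)} = a - 2 c$
$N{\left(E \right)} = 8 + \frac{1}{42 + E}$ ($N{\left(E \right)} = 8 + \frac{1}{E + 42} = 8 + \frac{1}{42 + E}$)
$j{\left(Q,t \right)} = \left(-2 + t\right) \left(-2 + Q + t\right)$ ($j{\left(Q,t \right)} = \left(Q + \left(t - 2\right)\right) \left(t - 2\right) = \left(Q + \left(t - 2\right)\right) \left(-2 + t\right) = \left(Q + \left(-2 + t\right)\right) \left(-2 + t\right) = \left(-2 + Q + t\right) \left(-2 + t\right) = \left(-2 + t\right) \left(-2 + Q + t\right)$)
$\left(-25 - 2\right) j{\left(0,6 \right)} - N{\left(-55 \right)} = \left(-25 - 2\right) \left(4 + 6^{2} - 24 - 0 + 0 \cdot 6\right) - \frac{337 + 8 \left(-55\right)}{42 - 55} = - 27 \left(4 + 36 - 24 + 0 + 0\right) - \frac{337 - 440}{-13} = \left(-27\right) 16 - \left(- \frac{1}{13}\right) \left(-103\right) = -432 - \frac{103}{13} = - \frac{5719}{13}$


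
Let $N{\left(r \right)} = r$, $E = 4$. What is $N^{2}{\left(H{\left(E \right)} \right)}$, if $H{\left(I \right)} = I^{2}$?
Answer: $256$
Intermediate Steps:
$N^{2}{\left(H{\left(E \right)} \right)} = \left(4^{2}\right)^{2} = 16^{2} = 256$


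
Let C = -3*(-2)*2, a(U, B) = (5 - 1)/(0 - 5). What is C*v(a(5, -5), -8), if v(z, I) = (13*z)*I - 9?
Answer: 4452/5 ≈ 890.40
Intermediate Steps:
a(U, B) = -⅘ (a(U, B) = 4/(-5) = 4*(-⅕) = -⅘)
v(z, I) = -9 + 13*I*z (v(z, I) = 13*I*z - 9 = -9 + 13*I*z)
C = 12 (C = 6*2 = 12)
C*v(a(5, -5), -8) = 12*(-9 + 13*(-8)*(-⅘)) = 12*(-9 + 416/5) = 12*(371/5) = 4452/5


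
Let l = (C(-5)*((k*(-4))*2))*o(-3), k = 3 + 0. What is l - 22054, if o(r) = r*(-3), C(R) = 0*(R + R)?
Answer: -22054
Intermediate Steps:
k = 3
C(R) = 0 (C(R) = 0*(2*R) = 0)
o(r) = -3*r
l = 0 (l = (0*((3*(-4))*2))*(-3*(-3)) = (0*(-12*2))*9 = (0*(-24))*9 = 0*9 = 0)
l - 22054 = 0 - 22054 = -22054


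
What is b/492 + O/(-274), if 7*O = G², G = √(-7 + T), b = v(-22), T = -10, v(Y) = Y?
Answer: -4229/117957 ≈ -0.035852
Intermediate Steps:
b = -22
G = I*√17 (G = √(-7 - 10) = √(-17) = I*√17 ≈ 4.1231*I)
O = -17/7 (O = (I*√17)²/7 = (⅐)*(-17) = -17/7 ≈ -2.4286)
b/492 + O/(-274) = -22/492 - 17/7/(-274) = -22*1/492 - 17/7*(-1/274) = -11/246 + 17/1918 = -4229/117957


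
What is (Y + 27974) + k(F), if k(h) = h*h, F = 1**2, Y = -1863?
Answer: 26112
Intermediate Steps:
F = 1
k(h) = h**2
(Y + 27974) + k(F) = (-1863 + 27974) + 1**2 = 26111 + 1 = 26112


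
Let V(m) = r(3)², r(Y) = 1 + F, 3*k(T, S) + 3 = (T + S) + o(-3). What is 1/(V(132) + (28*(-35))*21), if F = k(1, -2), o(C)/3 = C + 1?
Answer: -9/185171 ≈ -4.8604e-5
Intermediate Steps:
o(C) = 3 + 3*C (o(C) = 3*(C + 1) = 3*(1 + C) = 3 + 3*C)
k(T, S) = -3 + S/3 + T/3 (k(T, S) = -1 + ((T + S) + (3 + 3*(-3)))/3 = -1 + ((S + T) + (3 - 9))/3 = -1 + ((S + T) - 6)/3 = -1 + (-6 + S + T)/3 = -1 + (-2 + S/3 + T/3) = -3 + S/3 + T/3)
F = -10/3 (F = -3 + (⅓)*(-2) + (⅓)*1 = -3 - ⅔ + ⅓ = -10/3 ≈ -3.3333)
r(Y) = -7/3 (r(Y) = 1 - 10/3 = -7/3)
V(m) = 49/9 (V(m) = (-7/3)² = 49/9)
1/(V(132) + (28*(-35))*21) = 1/(49/9 + (28*(-35))*21) = 1/(49/9 - 980*21) = 1/(49/9 - 20580) = 1/(-185171/9) = -9/185171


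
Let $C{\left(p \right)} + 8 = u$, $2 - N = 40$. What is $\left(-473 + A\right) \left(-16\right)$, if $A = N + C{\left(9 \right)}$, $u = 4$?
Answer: $8240$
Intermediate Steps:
$N = -38$ ($N = 2 - 40 = -38$)
$C{\left(p \right)} = -4$ ($C{\left(p \right)} = -8 + 4 = -4$)
$A = -42$ ($A = -38 - 4 = -42$)
$\left(-473 + A\right) \left(-16\right) = \left(-473 - 42\right) \left(-16\right) = \left(-515\right) \left(-16\right) = 8240$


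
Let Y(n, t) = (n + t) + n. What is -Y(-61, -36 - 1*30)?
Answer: 188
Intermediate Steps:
Y(n, t) = t + 2*n
-Y(-61, -36 - 1*30) = -((-36 - 1*30) + 2*(-61)) = -((-36 - 30) - 122) = -(-66 - 122) = -1*(-188) = 188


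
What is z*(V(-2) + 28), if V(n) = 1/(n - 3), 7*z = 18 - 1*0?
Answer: 2502/35 ≈ 71.486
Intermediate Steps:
z = 18/7 (z = (18 - 1*0)/7 = (18 + 0)/7 = (1/7)*18 = 18/7 ≈ 2.5714)
V(n) = 1/(-3 + n)
z*(V(-2) + 28) = 18*(1/(-3 - 2) + 28)/7 = 18*(1/(-5) + 28)/7 = 18*(-1/5 + 28)/7 = (18/7)*(139/5) = 2502/35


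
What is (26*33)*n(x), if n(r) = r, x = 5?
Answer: 4290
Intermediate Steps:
(26*33)*n(x) = (26*33)*5 = 858*5 = 4290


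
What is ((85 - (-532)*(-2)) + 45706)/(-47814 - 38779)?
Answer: -44727/86593 ≈ -0.51652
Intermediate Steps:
((85 - (-532)*(-2)) + 45706)/(-47814 - 38779) = ((85 - 76*14) + 45706)/(-86593) = ((85 - 1064) + 45706)*(-1/86593) = (-979 + 45706)*(-1/86593) = 44727*(-1/86593) = -44727/86593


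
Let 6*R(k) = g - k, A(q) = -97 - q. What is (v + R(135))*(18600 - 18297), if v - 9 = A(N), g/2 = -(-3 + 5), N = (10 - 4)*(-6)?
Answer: -45551/2 ≈ -22776.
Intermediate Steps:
N = -36 (N = 6*(-6) = -36)
g = -4 (g = 2*(-(-3 + 5)) = 2*(-1*2) = 2*(-2) = -4)
v = -52 (v = 9 + (-97 - 1*(-36)) = 9 + (-97 + 36) = 9 - 61 = -52)
R(k) = -⅔ - k/6 (R(k) = (-4 - k)/6 = -⅔ - k/6)
(v + R(135))*(18600 - 18297) = (-52 + (-⅔ - ⅙*135))*(18600 - 18297) = (-52 + (-⅔ - 45/2))*303 = (-52 - 139/6)*303 = -451/6*303 = -45551/2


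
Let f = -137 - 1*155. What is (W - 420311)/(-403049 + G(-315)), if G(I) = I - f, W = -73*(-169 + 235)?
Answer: 425129/403072 ≈ 1.0547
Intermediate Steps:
f = -292 (f = -137 - 155 = -292)
W = -4818 (W = -73*66 = -4818)
G(I) = 292 + I (G(I) = I - 1*(-292) = I + 292 = 292 + I)
(W - 420311)/(-403049 + G(-315)) = (-4818 - 420311)/(-403049 + (292 - 315)) = -425129/(-403049 - 23) = -425129/(-403072) = -425129*(-1/403072) = 425129/403072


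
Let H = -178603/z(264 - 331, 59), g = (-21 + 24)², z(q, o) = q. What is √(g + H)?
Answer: √12006802/67 ≈ 51.718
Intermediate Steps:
g = 9 (g = 3² = 9)
H = 178603/67 (H = -178603/(264 - 331) = -178603/(-67) = -178603*(-1/67) = 178603/67 ≈ 2665.7)
√(g + H) = √(9 + 178603/67) = √(179206/67) = √12006802/67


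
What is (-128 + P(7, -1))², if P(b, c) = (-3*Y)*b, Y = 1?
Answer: 22201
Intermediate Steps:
P(b, c) = -3*b (P(b, c) = (-3*1)*b = -3*b)
(-128 + P(7, -1))² = (-128 - 3*7)² = (-128 - 21)² = (-149)² = 22201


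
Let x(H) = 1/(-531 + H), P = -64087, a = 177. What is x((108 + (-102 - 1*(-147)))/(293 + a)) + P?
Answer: -15984387749/249417 ≈ -64087.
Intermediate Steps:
x((108 + (-102 - 1*(-147)))/(293 + a)) + P = 1/(-531 + (108 + (-102 - 1*(-147)))/(293 + 177)) - 64087 = 1/(-531 + (108 + (-102 + 147))/470) - 64087 = 1/(-531 + (108 + 45)*(1/470)) - 64087 = 1/(-531 + 153*(1/470)) - 64087 = 1/(-531 + 153/470) - 64087 = 1/(-249417/470) - 64087 = -470/249417 - 64087 = -15984387749/249417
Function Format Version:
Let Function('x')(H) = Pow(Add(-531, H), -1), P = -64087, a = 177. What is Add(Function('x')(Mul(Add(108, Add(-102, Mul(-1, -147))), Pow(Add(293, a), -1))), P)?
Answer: Rational(-15984387749, 249417) ≈ -64087.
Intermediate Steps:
Add(Function('x')(Mul(Add(108, Add(-102, Mul(-1, -147))), Pow(Add(293, a), -1))), P) = Add(Pow(Add(-531, Mul(Add(108, Add(-102, Mul(-1, -147))), Pow(Add(293, 177), -1))), -1), -64087) = Add(Pow(Add(-531, Mul(Add(108, Add(-102, 147)), Pow(470, -1))), -1), -64087) = Add(Pow(Add(-531, Mul(Add(108, 45), Rational(1, 470))), -1), -64087) = Add(Pow(Add(-531, Mul(153, Rational(1, 470))), -1), -64087) = Add(Pow(Add(-531, Rational(153, 470)), -1), -64087) = Add(Pow(Rational(-249417, 470), -1), -64087) = Add(Rational(-470, 249417), -64087) = Rational(-15984387749, 249417)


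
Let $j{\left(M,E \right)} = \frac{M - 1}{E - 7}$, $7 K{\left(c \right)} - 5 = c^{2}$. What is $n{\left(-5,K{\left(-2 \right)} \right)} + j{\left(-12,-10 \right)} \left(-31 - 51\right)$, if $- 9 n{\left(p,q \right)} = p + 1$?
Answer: $- \frac{9526}{153} \approx -62.261$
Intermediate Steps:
$K{\left(c \right)} = \frac{5}{7} + \frac{c^{2}}{7}$
$n{\left(p,q \right)} = - \frac{1}{9} - \frac{p}{9}$ ($n{\left(p,q \right)} = - \frac{p + 1}{9} = - \frac{1 + p}{9} = - \frac{1}{9} - \frac{p}{9}$)
$j{\left(M,E \right)} = \frac{-1 + M}{-7 + E}$
$n{\left(-5,K{\left(-2 \right)} \right)} + j{\left(-12,-10 \right)} \left(-31 - 51\right) = \left(- \frac{1}{9} - - \frac{5}{9}\right) + \frac{-1 - 12}{-7 - 10} \left(-31 - 51\right) = \left(- \frac{1}{9} + \frac{5}{9}\right) + \frac{1}{-17} \left(-13\right) \left(-31 - 51\right) = \frac{4}{9} + \left(- \frac{1}{17}\right) \left(-13\right) \left(-82\right) = \frac{4}{9} + \frac{13}{17} \left(-82\right) = \frac{4}{9} - \frac{1066}{17} = - \frac{9526}{153}$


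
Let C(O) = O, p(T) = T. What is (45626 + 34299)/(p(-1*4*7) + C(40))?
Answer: 79925/12 ≈ 6660.4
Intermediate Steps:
(45626 + 34299)/(p(-1*4*7) + C(40)) = (45626 + 34299)/(-1*4*7 + 40) = 79925/(-4*7 + 40) = 79925/(-28 + 40) = 79925/12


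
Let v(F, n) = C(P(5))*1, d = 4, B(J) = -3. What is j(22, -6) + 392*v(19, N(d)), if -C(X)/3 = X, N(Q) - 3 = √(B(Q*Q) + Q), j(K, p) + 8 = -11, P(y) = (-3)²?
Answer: -10603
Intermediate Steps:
P(y) = 9
j(K, p) = -19 (j(K, p) = -8 - 11 = -19)
N(Q) = 3 + √(-3 + Q)
C(X) = -3*X
v(F, n) = -27 (v(F, n) = -3*9*1 = -27*1 = -27)
j(22, -6) + 392*v(19, N(d)) = -19 + 392*(-27) = -19 - 10584 = -10603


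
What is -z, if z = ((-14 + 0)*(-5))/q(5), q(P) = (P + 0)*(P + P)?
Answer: -7/5 ≈ -1.4000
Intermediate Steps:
q(P) = 2*P**2 (q(P) = P*(2*P) = 2*P**2)
z = 7/5 (z = ((-14 + 0)*(-5))/((2*5**2)) = (-14*(-5))/((2*25)) = 70/50 = 70*(1/50) = 7/5 ≈ 1.4000)
-z = -1*7/5 = -7/5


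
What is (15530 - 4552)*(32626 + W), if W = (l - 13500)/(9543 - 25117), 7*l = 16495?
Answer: 19523820109497/54509 ≈ 3.5818e+8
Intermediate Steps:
l = 16495/7 (l = (⅐)*16495 = 16495/7 ≈ 2356.4)
W = 78005/109018 (W = (16495/7 - 13500)/(9543 - 25117) = -78005/7/(-15574) = -78005/7*(-1/15574) = 78005/109018 ≈ 0.71552)
(15530 - 4552)*(32626 + W) = (15530 - 4552)*(32626 + 78005/109018) = 10978*(3556899273/109018) = 19523820109497/54509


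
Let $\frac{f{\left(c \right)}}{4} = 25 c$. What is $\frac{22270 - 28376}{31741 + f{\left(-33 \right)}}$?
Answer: $- \frac{6106}{28441} \approx -0.21469$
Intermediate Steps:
$f{\left(c \right)} = 100 c$ ($f{\left(c \right)} = 4 \cdot 25 c = 100 c$)
$\frac{22270 - 28376}{31741 + f{\left(-33 \right)}} = \frac{22270 - 28376}{31741 + 100 \left(-33\right)} = - \frac{6106}{31741 - 3300} = - \frac{6106}{28441}$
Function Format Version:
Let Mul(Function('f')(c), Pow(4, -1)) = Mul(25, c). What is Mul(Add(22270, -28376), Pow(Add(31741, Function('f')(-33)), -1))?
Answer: Rational(-6106, 28441) ≈ -0.21469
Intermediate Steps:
Function('f')(c) = Mul(100, c) (Function('f')(c) = Mul(4, Mul(25, c)) = Mul(100, c))
Mul(Add(22270, -28376), Pow(Add(31741, Function('f')(-33)), -1)) = Mul(Add(22270, -28376), Pow(Add(31741, Mul(100, -33)), -1)) = Mul(-6106, Pow(Add(31741, -3300), -1)) = Mul(-6106, Pow(28441, -1)) = Mul(-6106, Rational(1, 28441)) = Rational(-6106, 28441)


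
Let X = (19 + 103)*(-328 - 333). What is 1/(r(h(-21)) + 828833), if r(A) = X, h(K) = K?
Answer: 1/748191 ≈ 1.3366e-6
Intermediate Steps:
X = -80642 (X = 122*(-661) = -80642)
r(A) = -80642
1/(r(h(-21)) + 828833) = 1/(-80642 + 828833) = 1/748191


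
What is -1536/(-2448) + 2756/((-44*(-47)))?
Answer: 51683/26367 ≈ 1.9601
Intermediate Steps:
-1536/(-2448) + 2756/((-44*(-47))) = -1536*(-1/2448) + 2756/2068 = 32/51 + 2756*(1/2068) = 32/51 + 689/517 = 51683/26367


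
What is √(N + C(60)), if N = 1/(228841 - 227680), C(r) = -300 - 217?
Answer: 2*I*√19357611/387 ≈ 22.738*I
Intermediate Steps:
C(r) = -517
N = 1/1161 ≈ 0.00086133
√(N + C(60)) = √(1/1161 - 517) = √(-600236/1161) = 2*I*√19357611/387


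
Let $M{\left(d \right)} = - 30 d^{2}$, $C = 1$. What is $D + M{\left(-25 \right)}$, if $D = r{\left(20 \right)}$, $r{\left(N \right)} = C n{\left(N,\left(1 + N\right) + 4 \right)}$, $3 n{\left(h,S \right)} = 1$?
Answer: $- \frac{56249}{3} \approx -18750.0$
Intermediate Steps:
$n{\left(h,S \right)} = \frac{1}{3}$ ($n{\left(h,S \right)} = \frac{1}{3} \cdot 1 = \frac{1}{3}$)
$r{\left(N \right)} = \frac{1}{3}$ ($r{\left(N \right)} = 1 \cdot \frac{1}{3} = \frac{1}{3}$)
$D = \frac{1}{3} \approx 0.33333$
$D + M{\left(-25 \right)} = \frac{1}{3} - 30 \left(-25\right)^{2} = \frac{1}{3} - 18750 = - \frac{56249}{3}$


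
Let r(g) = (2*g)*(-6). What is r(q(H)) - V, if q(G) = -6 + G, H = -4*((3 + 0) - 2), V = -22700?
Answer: 22820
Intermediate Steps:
H = -4 (H = -4*(3 - 2) = -4*1 = -4)
r(g) = -12*g
r(q(H)) - V = -12*(-6 - 4) - 1*(-22700) = -12*(-10) + 22700 = 120 + 22700 = 22820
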